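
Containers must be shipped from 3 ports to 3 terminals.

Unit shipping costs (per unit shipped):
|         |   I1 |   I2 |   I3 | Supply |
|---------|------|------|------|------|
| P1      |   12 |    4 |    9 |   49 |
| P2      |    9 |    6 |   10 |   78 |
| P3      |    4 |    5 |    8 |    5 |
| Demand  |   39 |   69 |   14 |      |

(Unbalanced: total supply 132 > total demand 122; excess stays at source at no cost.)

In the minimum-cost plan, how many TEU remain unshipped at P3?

0

Minimum-cost shipments:
  P1→I2: 49 × 4 = 196
  P2→I1: 34 × 9 = 306
  P2→I2: 20 × 6 = 120
  P2→I3: 14 × 10 = 140
  P3→I1: 5 × 4 = 20
Total cost = 782.
P3 ships 5 of its 5, leaving 0.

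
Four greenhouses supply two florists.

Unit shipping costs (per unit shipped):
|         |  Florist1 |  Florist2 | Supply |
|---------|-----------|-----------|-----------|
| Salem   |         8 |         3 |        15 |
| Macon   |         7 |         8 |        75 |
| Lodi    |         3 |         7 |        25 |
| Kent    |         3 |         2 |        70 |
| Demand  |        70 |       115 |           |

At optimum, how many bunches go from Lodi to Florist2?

0

The minimum-cost plan:
  Salem->Florist2: 15 × 3 = 45
  Macon->Florist1: 45 × 7 = 315
  Macon->Florist2: 30 × 8 = 240
  Lodi->Florist1: 25 × 3 = 75
  Kent->Florist2: 70 × 2 = 140
Total cost = 815.
The route Lodi→Florist2 is not used.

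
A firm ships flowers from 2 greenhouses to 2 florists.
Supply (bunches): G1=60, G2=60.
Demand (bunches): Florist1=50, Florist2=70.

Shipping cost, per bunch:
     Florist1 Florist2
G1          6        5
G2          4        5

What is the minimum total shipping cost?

550

A cheapest plan:
  G1 to Florist2: 60 × 5 = 300
  G2 to Florist1: 50 × 4 = 200
  G2 to Florist2: 10 × 5 = 50
Total = 300 + 200 + 50 = 550.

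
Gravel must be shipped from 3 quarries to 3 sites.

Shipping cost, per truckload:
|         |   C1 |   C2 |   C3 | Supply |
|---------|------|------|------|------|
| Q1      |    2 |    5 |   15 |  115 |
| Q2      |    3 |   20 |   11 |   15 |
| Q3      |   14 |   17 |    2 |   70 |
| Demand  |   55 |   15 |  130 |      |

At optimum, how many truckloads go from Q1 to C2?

The minimum-cost plan:
  Q1->C1: 55 × 2 = 110
  Q1->C2: 15 × 5 = 75
  Q1->C3: 45 × 15 = 675
  Q2->C3: 15 × 11 = 165
  Q3->C3: 70 × 2 = 140
Total cost = 1165.
So Q1→C2 carries 15 truckloads.

15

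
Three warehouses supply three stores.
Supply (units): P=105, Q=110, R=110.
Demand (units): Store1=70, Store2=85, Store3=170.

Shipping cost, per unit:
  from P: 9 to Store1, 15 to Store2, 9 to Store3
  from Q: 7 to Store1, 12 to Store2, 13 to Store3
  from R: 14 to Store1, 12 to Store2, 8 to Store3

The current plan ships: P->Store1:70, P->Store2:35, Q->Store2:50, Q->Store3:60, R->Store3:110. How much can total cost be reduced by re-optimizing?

440

Current plan cost = 70·9 + 35·15 + 50·12 + 60·13 + 110·8 = 3415.
Optimal plan:
  P->Store3: 105 × 9 = 945
  Q->Store1: 70 × 7 = 490
  Q->Store2: 40 × 12 = 480
  R->Store2: 45 × 12 = 540
  R->Store3: 65 × 8 = 520
Optimal cost = 2975.
Saving = 3415 − 2975 = 440.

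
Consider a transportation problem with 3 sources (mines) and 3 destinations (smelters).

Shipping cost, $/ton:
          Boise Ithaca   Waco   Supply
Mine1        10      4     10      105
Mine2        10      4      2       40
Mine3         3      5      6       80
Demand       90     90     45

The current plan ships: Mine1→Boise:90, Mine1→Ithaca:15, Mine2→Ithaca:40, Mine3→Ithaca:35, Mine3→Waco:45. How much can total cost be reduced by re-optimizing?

Current plan cost = 90·10 + 15·4 + 40·4 + 35·5 + 45·6 = $1565.
Optimal plan:
  Mine1–Boise: 10 × $10 = $100
  Mine1–Ithaca: 90 × $4 = $360
  Mine1–Waco: 5 × $10 = $50
  Mine2–Waco: 40 × $2 = $80
  Mine3–Boise: 80 × $3 = $240
Optimal cost = $830.
Saving = 1565 − 830 = $735.

735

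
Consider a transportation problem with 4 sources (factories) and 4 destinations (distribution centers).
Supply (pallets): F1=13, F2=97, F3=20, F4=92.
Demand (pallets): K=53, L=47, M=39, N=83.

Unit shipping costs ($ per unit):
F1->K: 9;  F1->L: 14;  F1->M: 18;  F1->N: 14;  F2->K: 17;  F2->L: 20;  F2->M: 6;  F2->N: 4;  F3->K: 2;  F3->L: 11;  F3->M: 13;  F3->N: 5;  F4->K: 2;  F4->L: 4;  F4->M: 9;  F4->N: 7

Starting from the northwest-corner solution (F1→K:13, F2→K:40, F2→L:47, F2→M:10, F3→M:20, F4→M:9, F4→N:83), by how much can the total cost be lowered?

Current plan cost = 13·9 + 40·17 + 47·20 + 10·6 + 20·13 + 9·9 + 83·7 = $2719.
Optimal plan:
  F1->K: 13 × $9 = $117
  F2->M: 34 × $6 = $204
  F2->N: 63 × $4 = $252
  F3->N: 20 × $5 = $100
  F4->K: 40 × $2 = $80
  F4->L: 47 × $4 = $188
  F4->M: 5 × $9 = $45
Optimal cost = $986.
Saving = 2719 − 986 = $1733.

1733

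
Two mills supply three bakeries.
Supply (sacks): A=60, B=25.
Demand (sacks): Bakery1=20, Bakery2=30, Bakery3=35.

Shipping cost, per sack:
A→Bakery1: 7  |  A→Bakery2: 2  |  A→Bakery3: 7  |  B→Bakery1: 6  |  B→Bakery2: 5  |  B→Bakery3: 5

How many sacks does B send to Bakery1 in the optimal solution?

Solving gives:
  A->Bakery1: 20 × 7 = 140
  A->Bakery2: 30 × 2 = 60
  A->Bakery3: 10 × 7 = 70
  B->Bakery3: 25 × 5 = 125
Total cost = 395.
The route B→Bakery1 is not used.

0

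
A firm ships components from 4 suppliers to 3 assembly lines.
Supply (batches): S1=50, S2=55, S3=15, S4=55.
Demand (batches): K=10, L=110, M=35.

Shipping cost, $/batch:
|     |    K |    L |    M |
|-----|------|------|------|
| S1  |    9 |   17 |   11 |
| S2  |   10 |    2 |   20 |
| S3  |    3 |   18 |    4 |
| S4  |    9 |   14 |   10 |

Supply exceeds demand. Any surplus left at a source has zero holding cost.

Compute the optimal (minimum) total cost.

1250

Optimal allocation:
  S1–K: 10 batches
  S1–M: 20 batches
  S2–L: 55 batches
  S3–M: 15 batches
  S4–L: 55 batches
Total cost = $1250.
(Supply check: S1 ships 30; S2 ships 55; S3 ships 15; S4 ships 55.)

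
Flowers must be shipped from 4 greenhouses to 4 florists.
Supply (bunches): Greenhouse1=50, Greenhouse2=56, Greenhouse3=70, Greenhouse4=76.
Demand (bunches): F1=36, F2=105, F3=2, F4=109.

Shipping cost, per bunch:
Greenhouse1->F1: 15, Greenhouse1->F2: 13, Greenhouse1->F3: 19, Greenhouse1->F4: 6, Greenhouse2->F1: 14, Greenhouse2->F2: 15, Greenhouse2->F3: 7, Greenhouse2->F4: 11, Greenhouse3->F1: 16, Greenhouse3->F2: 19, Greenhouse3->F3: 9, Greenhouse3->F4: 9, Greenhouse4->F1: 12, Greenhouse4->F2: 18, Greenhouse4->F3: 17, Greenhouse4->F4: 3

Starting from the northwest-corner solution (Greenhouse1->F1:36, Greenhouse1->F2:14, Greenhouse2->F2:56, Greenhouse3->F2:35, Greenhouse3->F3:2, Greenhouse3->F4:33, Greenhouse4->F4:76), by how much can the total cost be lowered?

Current plan cost = 36·15 + 14·13 + 56·15 + 35·19 + 2·9 + 33·9 + 76·3 = 2770.
Optimal plan:
  Greenhouse1–F2: 50 × 13 = 650
  Greenhouse2–F1: 1 × 14 = 14
  Greenhouse2–F2: 55 × 15 = 825
  Greenhouse3–F1: 35 × 16 = 560
  Greenhouse3–F3: 2 × 9 = 18
  Greenhouse3–F4: 33 × 9 = 297
  Greenhouse4–F4: 76 × 3 = 228
Optimal cost = 2592.
Saving = 2770 − 2592 = 178.

178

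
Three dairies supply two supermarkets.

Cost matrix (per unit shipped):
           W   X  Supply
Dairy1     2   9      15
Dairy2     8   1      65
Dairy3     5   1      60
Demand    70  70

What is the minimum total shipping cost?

375

A cheapest plan:
  Dairy1 to W: 15 × 2 = 30
  Dairy2 to X: 65 × 1 = 65
  Dairy3 to W: 55 × 5 = 275
  Dairy3 to X: 5 × 1 = 5
Total = 30 + 65 + 275 + 5 = 375.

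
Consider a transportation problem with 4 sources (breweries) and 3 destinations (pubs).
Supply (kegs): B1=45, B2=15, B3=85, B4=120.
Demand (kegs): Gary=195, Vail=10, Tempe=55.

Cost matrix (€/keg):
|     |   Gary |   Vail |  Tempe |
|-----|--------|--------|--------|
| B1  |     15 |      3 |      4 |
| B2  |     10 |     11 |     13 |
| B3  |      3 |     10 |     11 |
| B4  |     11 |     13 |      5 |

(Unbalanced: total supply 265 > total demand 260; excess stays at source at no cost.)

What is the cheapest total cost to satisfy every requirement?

Optimal allocation:
  B1–Vail: 10 × €3 = €30
  B1–Tempe: 35 × €4 = €140
  B2–Gary: 15 × €10 = €150
  B3–Gary: 85 × €3 = €255
  B4–Gary: 95 × €11 = €1045
  B4–Tempe: 20 × €5 = €100
Total = 30 + 140 + 150 + 255 + 1045 + 100 = €1720.

1720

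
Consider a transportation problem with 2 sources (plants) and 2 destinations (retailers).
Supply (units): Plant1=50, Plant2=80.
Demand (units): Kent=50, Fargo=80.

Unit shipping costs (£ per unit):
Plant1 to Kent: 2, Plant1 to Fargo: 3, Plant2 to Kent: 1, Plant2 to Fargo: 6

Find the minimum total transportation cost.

380

Optimal allocation:
  Plant1->Fargo: 50 × £3 = £150
  Plant2->Kent: 50 × £1 = £50
  Plant2->Fargo: 30 × £6 = £180
Total = 150 + 50 + 180 = £380.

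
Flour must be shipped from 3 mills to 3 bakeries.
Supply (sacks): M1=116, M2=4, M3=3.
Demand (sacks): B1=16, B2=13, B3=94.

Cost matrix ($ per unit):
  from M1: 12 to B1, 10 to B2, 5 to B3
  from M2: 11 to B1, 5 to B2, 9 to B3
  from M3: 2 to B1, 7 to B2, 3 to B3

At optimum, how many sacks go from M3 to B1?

Optimal shipments:
  M1–B1: 13 × $12 = $156
  M1–B2: 9 × $10 = $90
  M1–B3: 94 × $5 = $470
  M2–B2: 4 × $5 = $20
  M3–B1: 3 × $2 = $6
Total cost = $742.
So M3→B1 carries 3 sacks.

3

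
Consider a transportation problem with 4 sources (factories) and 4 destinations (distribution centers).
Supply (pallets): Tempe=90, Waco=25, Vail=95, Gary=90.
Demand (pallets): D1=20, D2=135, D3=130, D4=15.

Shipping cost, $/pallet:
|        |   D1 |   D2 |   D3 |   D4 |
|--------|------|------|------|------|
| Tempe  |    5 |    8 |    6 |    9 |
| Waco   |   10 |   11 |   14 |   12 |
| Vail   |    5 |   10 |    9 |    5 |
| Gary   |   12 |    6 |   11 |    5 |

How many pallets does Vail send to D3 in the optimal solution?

40

Solving gives:
  Tempe->D3: 90 × $6 = $540
  Waco->D2: 25 × $11 = $275
  Vail->D1: 20 × $5 = $100
  Vail->D2: 20 × $10 = $200
  Vail->D3: 40 × $9 = $360
  Vail->D4: 15 × $5 = $75
  Gary->D2: 90 × $6 = $540
Total cost = $2090.
So Vail→D3 carries 40 pallets.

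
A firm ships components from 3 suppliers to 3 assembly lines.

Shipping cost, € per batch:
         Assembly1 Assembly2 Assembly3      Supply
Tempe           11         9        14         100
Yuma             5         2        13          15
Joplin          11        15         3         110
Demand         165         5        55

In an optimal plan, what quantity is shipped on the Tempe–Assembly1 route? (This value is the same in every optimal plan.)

Optimal shipments:
  Tempe to Assembly1: 100 × €11 = €1100
  Yuma to Assembly1: 10 × €5 = €50
  Yuma to Assembly2: 5 × €2 = €10
  Joplin to Assembly1: 55 × €11 = €605
  Joplin to Assembly3: 55 × €3 = €165
Total cost = €1930.
So Tempe→Assembly1 carries 100 batches.

100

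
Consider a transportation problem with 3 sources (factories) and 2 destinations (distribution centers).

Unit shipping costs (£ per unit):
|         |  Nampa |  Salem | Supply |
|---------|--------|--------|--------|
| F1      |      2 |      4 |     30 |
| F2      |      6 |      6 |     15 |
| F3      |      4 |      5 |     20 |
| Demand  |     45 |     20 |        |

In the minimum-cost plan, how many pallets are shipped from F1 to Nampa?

The minimum-cost plan:
  F1–Nampa: 30 × £2 = £60
  F2–Salem: 15 × £6 = £90
  F3–Nampa: 15 × £4 = £60
  F3–Salem: 5 × £5 = £25
Total cost = £235.
So F1→Nampa carries 30 pallets.

30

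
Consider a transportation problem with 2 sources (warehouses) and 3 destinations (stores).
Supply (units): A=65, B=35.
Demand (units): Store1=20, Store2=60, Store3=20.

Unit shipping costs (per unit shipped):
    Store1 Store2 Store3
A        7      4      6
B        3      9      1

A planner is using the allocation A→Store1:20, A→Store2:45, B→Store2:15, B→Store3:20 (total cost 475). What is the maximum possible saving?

Current plan cost = 20·7 + 45·4 + 15·9 + 20·1 = 475.
Optimal plan:
  A to Store1: 5 units
  A to Store2: 60 units
  B to Store1: 15 units
  B to Store3: 20 units
Optimal cost = 340.
Saving = 475 − 340 = 135.

135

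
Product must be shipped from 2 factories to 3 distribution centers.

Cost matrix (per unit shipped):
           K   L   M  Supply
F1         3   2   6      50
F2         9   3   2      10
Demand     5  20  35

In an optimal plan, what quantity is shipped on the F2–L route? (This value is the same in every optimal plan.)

0

Solving gives:
  F1->K: 5 × 3 = 15
  F1->L: 20 × 2 = 40
  F1->M: 25 × 6 = 150
  F2->M: 10 × 2 = 20
Total cost = 225.
The route F2→L is not used.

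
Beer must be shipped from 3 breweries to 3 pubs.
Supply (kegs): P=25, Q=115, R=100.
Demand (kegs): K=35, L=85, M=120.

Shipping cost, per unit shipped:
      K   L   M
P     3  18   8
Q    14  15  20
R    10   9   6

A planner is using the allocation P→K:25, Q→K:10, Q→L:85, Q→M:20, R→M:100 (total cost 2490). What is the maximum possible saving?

Current plan cost = 25·3 + 10·14 + 85·15 + 20·20 + 100·6 = 2490.
Optimal plan:
  P→K: 5 × 3 = 15
  P→M: 20 × 8 = 160
  Q→K: 30 × 14 = 420
  Q→L: 85 × 15 = 1275
  R→M: 100 × 6 = 600
Optimal cost = 2470.
Saving = 2490 − 2470 = 20.

20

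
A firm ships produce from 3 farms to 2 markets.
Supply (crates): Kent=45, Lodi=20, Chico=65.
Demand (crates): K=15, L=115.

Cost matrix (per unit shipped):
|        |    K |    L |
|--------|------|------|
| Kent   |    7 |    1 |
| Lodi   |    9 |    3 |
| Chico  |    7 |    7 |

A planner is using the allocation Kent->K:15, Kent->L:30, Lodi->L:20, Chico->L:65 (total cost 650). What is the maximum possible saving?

90

Current plan cost = 15·7 + 30·1 + 20·3 + 65·7 = 650.
Optimal plan:
  Kent->L: 45 crates
  Lodi->L: 20 crates
  Chico->K: 15 crates
  Chico->L: 50 crates
Optimal cost = 560.
Saving = 650 − 560 = 90.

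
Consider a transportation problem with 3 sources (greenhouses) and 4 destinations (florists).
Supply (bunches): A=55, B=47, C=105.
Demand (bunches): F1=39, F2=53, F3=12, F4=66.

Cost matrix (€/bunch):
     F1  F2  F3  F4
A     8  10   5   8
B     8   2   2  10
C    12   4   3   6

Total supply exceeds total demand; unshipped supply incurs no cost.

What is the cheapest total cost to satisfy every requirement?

Optimal allocation:
  A–F1: 39 bunches
  B–F2: 47 bunches
  C–F2: 6 bunches
  C–F3: 12 bunches
  C–F4: 66 bunches
Total cost = €862.

862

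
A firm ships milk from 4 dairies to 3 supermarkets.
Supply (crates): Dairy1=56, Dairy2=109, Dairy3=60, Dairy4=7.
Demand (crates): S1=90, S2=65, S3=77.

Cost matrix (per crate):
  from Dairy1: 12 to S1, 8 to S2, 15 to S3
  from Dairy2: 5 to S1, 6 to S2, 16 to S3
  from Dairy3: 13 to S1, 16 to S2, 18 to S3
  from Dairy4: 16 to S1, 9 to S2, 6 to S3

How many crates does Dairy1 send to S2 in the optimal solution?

The minimum-cost plan:
  Dairy1→S2: 46 × 8 = 368
  Dairy1→S3: 10 × 15 = 150
  Dairy2→S1: 90 × 5 = 450
  Dairy2→S2: 19 × 6 = 114
  Dairy3→S3: 60 × 18 = 1080
  Dairy4→S3: 7 × 6 = 42
Total cost = 2204.
So Dairy1→S2 carries 46 crates.

46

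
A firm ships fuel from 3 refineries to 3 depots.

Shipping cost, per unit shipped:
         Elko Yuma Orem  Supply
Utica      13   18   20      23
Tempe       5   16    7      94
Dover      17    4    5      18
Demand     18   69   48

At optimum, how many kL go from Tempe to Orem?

Solving gives:
  Utica to Yuma: 23 × 18 = 414
  Tempe to Elko: 18 × 5 = 90
  Tempe to Yuma: 28 × 16 = 448
  Tempe to Orem: 48 × 7 = 336
  Dover to Yuma: 18 × 4 = 72
Total cost = 1360.
So Tempe→Orem carries 48 kL.

48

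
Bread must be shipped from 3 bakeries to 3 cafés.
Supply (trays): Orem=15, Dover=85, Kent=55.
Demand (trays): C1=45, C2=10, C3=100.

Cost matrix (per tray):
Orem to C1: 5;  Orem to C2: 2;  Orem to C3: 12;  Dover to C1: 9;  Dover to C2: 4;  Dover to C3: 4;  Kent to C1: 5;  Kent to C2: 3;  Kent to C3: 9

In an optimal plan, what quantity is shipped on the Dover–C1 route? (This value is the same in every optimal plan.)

The minimum-cost plan:
  Orem–C1: 5 × 5 = 25
  Orem–C2: 10 × 2 = 20
  Dover–C3: 85 × 4 = 340
  Kent–C1: 40 × 5 = 200
  Kent–C3: 15 × 9 = 135
Total cost = 720.
The route Dover→C1 is not used.

0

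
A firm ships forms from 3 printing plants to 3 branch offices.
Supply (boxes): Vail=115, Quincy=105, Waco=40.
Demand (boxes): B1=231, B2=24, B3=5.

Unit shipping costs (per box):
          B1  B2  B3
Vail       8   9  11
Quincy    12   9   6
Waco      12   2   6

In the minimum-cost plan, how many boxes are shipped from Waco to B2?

The minimum-cost plan:
  Vail->B1: 115 boxes
  Quincy->B1: 100 boxes
  Quincy->B3: 5 boxes
  Waco->B1: 16 boxes
  Waco->B2: 24 boxes
Total cost = 2390.
So Waco→B2 carries 24 boxes.

24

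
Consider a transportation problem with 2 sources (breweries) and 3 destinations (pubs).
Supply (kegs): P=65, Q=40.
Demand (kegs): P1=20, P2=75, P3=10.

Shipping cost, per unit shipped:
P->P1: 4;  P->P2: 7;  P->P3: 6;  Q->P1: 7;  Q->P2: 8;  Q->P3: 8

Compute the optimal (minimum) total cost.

705

Optimal allocation:
  P–P1: 20 × 4 = 80
  P–P2: 35 × 7 = 245
  P–P3: 10 × 6 = 60
  Q–P2: 40 × 8 = 320
Total = 80 + 245 + 60 + 320 = 705.
(Supply check: P ships 65; Q ships 40.)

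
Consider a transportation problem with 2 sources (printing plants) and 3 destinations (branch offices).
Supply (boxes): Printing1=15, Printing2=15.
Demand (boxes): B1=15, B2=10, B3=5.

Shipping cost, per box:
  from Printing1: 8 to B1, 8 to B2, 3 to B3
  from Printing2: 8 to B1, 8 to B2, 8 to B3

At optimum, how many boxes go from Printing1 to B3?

The minimum-cost plan:
  Printing1 to B2: 10 × 8 = 80
  Printing1 to B3: 5 × 3 = 15
  Printing2 to B1: 15 × 8 = 120
Total cost = 215.
So Printing1→B3 carries 5 boxes.

5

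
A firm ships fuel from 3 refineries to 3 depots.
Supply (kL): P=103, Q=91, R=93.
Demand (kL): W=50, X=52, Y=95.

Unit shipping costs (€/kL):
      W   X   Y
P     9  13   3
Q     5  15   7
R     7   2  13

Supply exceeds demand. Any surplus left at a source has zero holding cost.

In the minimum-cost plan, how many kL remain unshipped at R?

41

Minimum-cost shipments:
  P→Y: 95 kL
  Q→W: 50 kL
  R→X: 52 kL
Total cost = €639.
R ships 52 of its 93, leaving 41.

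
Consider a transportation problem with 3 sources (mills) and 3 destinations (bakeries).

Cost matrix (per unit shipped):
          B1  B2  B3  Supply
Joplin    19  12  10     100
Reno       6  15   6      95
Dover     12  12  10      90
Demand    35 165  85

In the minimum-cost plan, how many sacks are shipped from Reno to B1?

35

The minimum-cost plan:
  Joplin to B2: 75 × 12 = 900
  Joplin to B3: 25 × 10 = 250
  Reno to B1: 35 × 6 = 210
  Reno to B3: 60 × 6 = 360
  Dover to B2: 90 × 12 = 1080
Total cost = 2800.
So Reno→B1 carries 35 sacks.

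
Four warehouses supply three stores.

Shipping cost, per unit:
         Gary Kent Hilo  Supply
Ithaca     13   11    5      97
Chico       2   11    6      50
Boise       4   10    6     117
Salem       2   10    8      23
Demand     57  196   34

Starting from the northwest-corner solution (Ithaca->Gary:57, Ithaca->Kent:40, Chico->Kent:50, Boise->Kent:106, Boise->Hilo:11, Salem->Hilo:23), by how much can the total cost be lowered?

Current plan cost = 57·13 + 40·11 + 50·11 + 106·10 + 11·6 + 23·8 = 3041.
Optimal plan:
  Ithaca→Kent: 63 × 11 = 693
  Ithaca→Hilo: 34 × 5 = 170
  Chico→Gary: 50 × 2 = 100
  Boise→Kent: 117 × 10 = 1170
  Salem→Gary: 7 × 2 = 14
  Salem→Kent: 16 × 10 = 160
Optimal cost = 2307.
Saving = 3041 − 2307 = 734.

734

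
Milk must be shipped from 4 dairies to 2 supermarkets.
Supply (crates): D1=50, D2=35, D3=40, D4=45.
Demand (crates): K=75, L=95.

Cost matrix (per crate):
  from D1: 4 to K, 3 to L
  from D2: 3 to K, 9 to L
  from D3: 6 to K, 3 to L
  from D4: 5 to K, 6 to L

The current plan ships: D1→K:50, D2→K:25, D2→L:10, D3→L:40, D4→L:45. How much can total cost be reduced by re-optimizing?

Current plan cost = 50·4 + 25·3 + 10·9 + 40·3 + 45·6 = 755.
Optimal plan:
  D1 to L: 50 × 3 = 150
  D2 to K: 35 × 3 = 105
  D3 to L: 40 × 3 = 120
  D4 to K: 40 × 5 = 200
  D4 to L: 5 × 6 = 30
Optimal cost = 605.
Saving = 755 − 605 = 150.

150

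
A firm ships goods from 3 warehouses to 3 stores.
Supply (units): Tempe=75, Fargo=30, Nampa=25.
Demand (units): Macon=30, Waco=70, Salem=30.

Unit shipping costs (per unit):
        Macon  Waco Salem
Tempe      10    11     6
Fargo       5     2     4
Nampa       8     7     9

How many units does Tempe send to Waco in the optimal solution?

Optimal shipments:
  Tempe->Macon: 30 × 10 = 300
  Tempe->Waco: 15 × 11 = 165
  Tempe->Salem: 30 × 6 = 180
  Fargo->Waco: 30 × 2 = 60
  Nampa->Waco: 25 × 7 = 175
Total cost = 880.
So Tempe→Waco carries 15 units.

15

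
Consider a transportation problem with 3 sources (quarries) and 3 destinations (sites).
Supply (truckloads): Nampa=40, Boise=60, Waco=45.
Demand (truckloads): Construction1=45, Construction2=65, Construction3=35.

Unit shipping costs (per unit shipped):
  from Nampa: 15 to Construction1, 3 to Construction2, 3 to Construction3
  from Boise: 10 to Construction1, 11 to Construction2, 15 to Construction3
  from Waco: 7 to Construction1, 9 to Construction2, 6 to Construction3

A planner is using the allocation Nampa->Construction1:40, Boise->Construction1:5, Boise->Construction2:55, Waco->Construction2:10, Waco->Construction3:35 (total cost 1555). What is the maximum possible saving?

530

Current plan cost = 40·15 + 5·10 + 55·11 + 10·9 + 35·6 = 1555.
Optimal plan:
  Nampa–Construction2: 40 × 3 = 120
  Boise–Construction1: 35 × 10 = 350
  Boise–Construction2: 25 × 11 = 275
  Waco–Construction1: 10 × 7 = 70
  Waco–Construction3: 35 × 6 = 210
Optimal cost = 1025.
Saving = 1555 − 1025 = 530.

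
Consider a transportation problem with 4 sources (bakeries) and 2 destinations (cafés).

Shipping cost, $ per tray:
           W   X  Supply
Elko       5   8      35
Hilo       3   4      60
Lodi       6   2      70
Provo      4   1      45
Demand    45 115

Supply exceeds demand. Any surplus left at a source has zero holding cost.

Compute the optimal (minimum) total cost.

One minimum-cost allocation:
  Hilo–W: 45 × $3 = $135
  Lodi–X: 70 × $2 = $140
  Provo–X: 45 × $1 = $45
Total = 135 + 140 + 45 = $320.

320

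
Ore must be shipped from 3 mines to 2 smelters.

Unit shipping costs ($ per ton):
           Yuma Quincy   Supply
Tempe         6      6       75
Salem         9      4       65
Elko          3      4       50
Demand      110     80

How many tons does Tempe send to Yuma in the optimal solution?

Optimal shipments:
  Tempe–Yuma: 60 × $6 = $360
  Tempe–Quincy: 15 × $6 = $90
  Salem–Quincy: 65 × $4 = $260
  Elko–Yuma: 50 × $3 = $150
Total cost = $860.
So Tempe→Yuma carries 60 tons.

60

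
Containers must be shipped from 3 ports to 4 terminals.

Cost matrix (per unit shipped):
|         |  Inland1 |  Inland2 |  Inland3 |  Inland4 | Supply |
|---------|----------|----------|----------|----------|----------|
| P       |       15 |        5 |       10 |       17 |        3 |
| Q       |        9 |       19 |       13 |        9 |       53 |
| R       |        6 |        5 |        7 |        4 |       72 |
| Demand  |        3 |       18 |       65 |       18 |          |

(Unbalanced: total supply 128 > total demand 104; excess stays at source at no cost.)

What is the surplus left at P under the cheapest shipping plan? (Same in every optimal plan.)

Minimum-cost shipments:
  P->Inland2: 3 × 5 = 15
  Q->Inland1: 3 × 9 = 27
  Q->Inland3: 8 × 13 = 104
  Q->Inland4: 18 × 9 = 162
  R->Inland2: 15 × 5 = 75
  R->Inland3: 57 × 7 = 399
Total cost = 782.
P ships 3 of its 3, leaving 0.

0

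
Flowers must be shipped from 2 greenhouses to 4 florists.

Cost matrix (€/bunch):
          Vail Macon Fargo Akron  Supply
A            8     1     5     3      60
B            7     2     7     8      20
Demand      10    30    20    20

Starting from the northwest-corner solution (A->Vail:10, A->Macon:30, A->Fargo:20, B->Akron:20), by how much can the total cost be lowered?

100

Current plan cost = 10·8 + 30·1 + 20·5 + 20·8 = €370.
Optimal plan:
  A->Macon: 20 × €1 = €20
  A->Fargo: 20 × €5 = €100
  A->Akron: 20 × €3 = €60
  B->Vail: 10 × €7 = €70
  B->Macon: 10 × €2 = €20
Optimal cost = €270.
Saving = 370 − 270 = €100.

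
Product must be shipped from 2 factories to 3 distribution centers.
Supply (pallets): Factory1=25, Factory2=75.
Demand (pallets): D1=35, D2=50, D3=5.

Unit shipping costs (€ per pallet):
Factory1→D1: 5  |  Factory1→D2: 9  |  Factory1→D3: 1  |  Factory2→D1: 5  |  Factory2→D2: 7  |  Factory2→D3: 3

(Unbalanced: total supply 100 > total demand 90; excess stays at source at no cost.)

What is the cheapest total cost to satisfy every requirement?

An optimal shipping plan:
  Factory1 to D1: 20 × €5 = €100
  Factory1 to D3: 5 × €1 = €5
  Factory2 to D1: 15 × €5 = €75
  Factory2 to D2: 50 × €7 = €350
Total = 100 + 5 + 75 + 350 = €530.
(Supply check: Factory1 ships 25; Factory2 ships 65.)

530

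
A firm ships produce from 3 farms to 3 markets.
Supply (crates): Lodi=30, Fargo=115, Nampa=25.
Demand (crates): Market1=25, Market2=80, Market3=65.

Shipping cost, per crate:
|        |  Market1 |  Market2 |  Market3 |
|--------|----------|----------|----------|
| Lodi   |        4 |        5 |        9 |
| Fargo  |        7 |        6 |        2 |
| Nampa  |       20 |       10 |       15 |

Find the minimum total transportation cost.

805

One minimum-cost allocation:
  Lodi to Market1: 25 × 4 = 100
  Lodi to Market2: 5 × 5 = 25
  Fargo to Market2: 50 × 6 = 300
  Fargo to Market3: 65 × 2 = 130
  Nampa to Market2: 25 × 10 = 250
Total = 100 + 25 + 300 + 130 + 250 = 805.
(Supply check: Lodi ships 30; Fargo ships 115; Nampa ships 25.)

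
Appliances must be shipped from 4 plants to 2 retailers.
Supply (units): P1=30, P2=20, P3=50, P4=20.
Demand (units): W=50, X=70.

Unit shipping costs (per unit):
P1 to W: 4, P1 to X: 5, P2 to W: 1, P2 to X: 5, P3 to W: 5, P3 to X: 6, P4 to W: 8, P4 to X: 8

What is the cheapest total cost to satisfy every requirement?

600

One minimum-cost allocation:
  P1–W: 30 × 4 = 120
  P2–W: 20 × 1 = 20
  P3–X: 50 × 6 = 300
  P4–X: 20 × 8 = 160
Total = 120 + 20 + 300 + 160 = 600.
(Supply check: P1 ships 30; P2 ships 20; P3 ships 50; P4 ships 20.)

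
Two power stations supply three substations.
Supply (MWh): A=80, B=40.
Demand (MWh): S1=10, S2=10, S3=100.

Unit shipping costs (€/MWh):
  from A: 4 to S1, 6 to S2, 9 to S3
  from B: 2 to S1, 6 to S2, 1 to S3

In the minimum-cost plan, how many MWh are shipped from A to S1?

10

The minimum-cost plan:
  A->S1: 10 MWh
  A->S2: 10 MWh
  A->S3: 60 MWh
  B->S3: 40 MWh
Total cost = €680.
So A→S1 carries 10 MWh.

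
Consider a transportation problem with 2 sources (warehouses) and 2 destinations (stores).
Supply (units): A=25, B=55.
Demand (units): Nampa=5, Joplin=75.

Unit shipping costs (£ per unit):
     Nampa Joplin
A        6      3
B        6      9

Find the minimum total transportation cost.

A cheapest plan:
  A->Joplin: 25 × £3 = £75
  B->Nampa: 5 × £6 = £30
  B->Joplin: 50 × £9 = £450
Total = 75 + 30 + 450 = £555.
(Supply check: A ships 25; B ships 55.)

555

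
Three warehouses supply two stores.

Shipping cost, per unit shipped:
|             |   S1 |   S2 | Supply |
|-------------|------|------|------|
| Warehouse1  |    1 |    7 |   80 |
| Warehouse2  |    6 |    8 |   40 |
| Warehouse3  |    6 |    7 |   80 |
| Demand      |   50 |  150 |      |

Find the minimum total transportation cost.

A cheapest plan:
  Warehouse1->S1: 50 units
  Warehouse1->S2: 30 units
  Warehouse2->S2: 40 units
  Warehouse3->S2: 80 units
Total cost = 1140.

1140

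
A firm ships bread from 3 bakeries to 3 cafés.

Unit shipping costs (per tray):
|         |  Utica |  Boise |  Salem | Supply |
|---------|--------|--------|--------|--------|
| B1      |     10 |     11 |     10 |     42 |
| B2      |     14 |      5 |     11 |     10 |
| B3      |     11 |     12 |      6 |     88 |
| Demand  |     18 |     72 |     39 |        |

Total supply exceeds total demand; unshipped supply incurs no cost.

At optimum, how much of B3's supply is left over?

Minimum-cost shipments:
  B1 to Boise: 42 × 11 = 462
  B2 to Boise: 10 × 5 = 50
  B3 to Utica: 18 × 11 = 198
  B3 to Boise: 20 × 12 = 240
  B3 to Salem: 39 × 6 = 234
Total cost = 1184.
B3 ships 77 of its 88, leaving 11.

11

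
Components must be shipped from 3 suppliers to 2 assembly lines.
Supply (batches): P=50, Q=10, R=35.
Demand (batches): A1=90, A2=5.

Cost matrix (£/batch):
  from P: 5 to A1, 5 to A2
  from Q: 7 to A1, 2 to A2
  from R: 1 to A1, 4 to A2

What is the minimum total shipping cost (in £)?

330

One minimum-cost allocation:
  P–A1: 50 batches
  Q–A1: 5 batches
  Q–A2: 5 batches
  R–A1: 35 batches
Total cost = £330.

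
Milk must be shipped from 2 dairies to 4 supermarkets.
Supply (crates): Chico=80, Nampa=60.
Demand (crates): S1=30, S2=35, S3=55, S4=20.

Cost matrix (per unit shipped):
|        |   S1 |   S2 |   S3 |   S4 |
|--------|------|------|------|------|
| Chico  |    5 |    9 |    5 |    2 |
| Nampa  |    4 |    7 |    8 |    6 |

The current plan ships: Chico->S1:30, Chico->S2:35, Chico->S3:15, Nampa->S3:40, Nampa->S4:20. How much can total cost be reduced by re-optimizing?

295

Current plan cost = 30·5 + 35·9 + 15·5 + 40·8 + 20·6 = 980.
Optimal plan:
  Chico→S1: 5 crates
  Chico→S3: 55 crates
  Chico→S4: 20 crates
  Nampa→S1: 25 crates
  Nampa→S2: 35 crates
Optimal cost = 685.
Saving = 980 − 685 = 295.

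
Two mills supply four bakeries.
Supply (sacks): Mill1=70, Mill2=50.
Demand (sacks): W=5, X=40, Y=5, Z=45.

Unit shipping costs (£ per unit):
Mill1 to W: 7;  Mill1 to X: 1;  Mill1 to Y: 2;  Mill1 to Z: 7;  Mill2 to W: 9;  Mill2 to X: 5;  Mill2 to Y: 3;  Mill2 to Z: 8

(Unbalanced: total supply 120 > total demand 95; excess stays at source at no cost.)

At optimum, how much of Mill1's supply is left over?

0

An optimal plan:
  Mill1–W: 5 × £7 = £35
  Mill1–X: 40 × £1 = £40
  Mill1–Y: 5 × £2 = £10
  Mill1–Z: 20 × £7 = £140
  Mill2–Z: 25 × £8 = £200
Total cost = £425.
Mill1 ships 70 of its 70, leaving 0.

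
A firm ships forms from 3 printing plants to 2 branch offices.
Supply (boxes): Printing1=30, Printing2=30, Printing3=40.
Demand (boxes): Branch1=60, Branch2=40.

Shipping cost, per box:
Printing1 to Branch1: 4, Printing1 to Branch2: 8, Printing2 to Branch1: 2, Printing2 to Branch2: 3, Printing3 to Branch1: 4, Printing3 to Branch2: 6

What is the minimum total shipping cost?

390

One minimum-cost allocation:
  Printing1->Branch1: 30 × 4 = 120
  Printing2->Branch2: 30 × 3 = 90
  Printing3->Branch1: 30 × 4 = 120
  Printing3->Branch2: 10 × 6 = 60
Total = 120 + 90 + 120 + 60 = 390.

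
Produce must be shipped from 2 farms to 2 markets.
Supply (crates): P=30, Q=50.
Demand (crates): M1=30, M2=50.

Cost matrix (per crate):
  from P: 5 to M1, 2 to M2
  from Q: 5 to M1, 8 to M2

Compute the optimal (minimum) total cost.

370

One minimum-cost allocation:
  P->M2: 30 × 2 = 60
  Q->M1: 30 × 5 = 150
  Q->M2: 20 × 8 = 160
Total = 60 + 150 + 160 = 370.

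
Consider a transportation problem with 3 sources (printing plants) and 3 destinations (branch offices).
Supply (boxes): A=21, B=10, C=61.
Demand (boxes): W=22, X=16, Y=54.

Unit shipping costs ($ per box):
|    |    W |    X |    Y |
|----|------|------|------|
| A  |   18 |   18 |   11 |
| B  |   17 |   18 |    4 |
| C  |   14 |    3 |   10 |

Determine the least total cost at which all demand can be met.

857

Optimal allocation:
  A to Y: 21 boxes
  B to Y: 10 boxes
  C to W: 22 boxes
  C to X: 16 boxes
  C to Y: 23 boxes
Total cost = $857.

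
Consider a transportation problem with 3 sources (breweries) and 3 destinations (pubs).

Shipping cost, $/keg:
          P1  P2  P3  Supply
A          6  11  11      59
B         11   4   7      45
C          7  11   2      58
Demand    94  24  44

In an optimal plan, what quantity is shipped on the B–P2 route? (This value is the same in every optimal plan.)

24

Solving gives:
  A→P1: 59 × $6 = $354
  B→P1: 21 × $11 = $231
  B→P2: 24 × $4 = $96
  C→P1: 14 × $7 = $98
  C→P3: 44 × $2 = $88
Total cost = $867.
So B→P2 carries 24 kegs.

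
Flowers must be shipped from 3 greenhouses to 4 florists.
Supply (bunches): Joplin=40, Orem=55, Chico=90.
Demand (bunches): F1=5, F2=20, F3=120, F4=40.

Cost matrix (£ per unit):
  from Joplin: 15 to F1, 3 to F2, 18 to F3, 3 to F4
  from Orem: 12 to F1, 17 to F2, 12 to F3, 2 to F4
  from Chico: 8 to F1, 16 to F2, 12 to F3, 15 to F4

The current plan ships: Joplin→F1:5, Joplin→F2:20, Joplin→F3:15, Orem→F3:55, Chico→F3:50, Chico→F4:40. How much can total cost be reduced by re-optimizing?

Current plan cost = 5·15 + 20·3 + 15·18 + 55·12 + 50·12 + 40·15 = £2265.
Optimal plan:
  Joplin to F2: 20 × £3 = £60
  Joplin to F4: 20 × £3 = £60
  Orem to F3: 35 × £12 = £420
  Orem to F4: 20 × £2 = £40
  Chico to F1: 5 × £8 = £40
  Chico to F3: 85 × £12 = £1020
Optimal cost = £1640.
Saving = 2265 − 1640 = £625.

625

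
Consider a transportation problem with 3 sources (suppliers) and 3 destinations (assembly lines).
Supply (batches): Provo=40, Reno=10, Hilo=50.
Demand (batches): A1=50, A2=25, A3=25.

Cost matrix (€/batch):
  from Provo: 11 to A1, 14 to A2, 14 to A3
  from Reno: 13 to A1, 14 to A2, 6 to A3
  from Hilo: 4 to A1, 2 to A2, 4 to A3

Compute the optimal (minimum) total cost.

650

One minimum-cost allocation:
  Provo->A1: 40 × €11 = €440
  Reno->A3: 10 × €6 = €60
  Hilo->A1: 10 × €4 = €40
  Hilo->A2: 25 × €2 = €50
  Hilo->A3: 15 × €4 = €60
Total = 440 + 60 + 40 + 50 + 60 = €650.
(Supply check: Provo ships 40; Reno ships 10; Hilo ships 50.)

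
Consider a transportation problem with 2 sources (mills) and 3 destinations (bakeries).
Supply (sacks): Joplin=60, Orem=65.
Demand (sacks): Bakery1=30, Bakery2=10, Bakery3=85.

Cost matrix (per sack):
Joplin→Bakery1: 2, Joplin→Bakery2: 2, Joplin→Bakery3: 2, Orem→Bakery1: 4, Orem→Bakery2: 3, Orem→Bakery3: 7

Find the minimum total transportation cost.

445

An optimal shipping plan:
  Joplin→Bakery3: 60 sacks
  Orem→Bakery1: 30 sacks
  Orem→Bakery2: 10 sacks
  Orem→Bakery3: 25 sacks
Total cost = 445.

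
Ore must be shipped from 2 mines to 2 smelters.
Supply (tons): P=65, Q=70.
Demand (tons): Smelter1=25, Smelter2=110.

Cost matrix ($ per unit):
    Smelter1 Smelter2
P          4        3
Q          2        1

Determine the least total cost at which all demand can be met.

One minimum-cost allocation:
  P to Smelter2: 65 × $3 = $195
  Q to Smelter1: 25 × $2 = $50
  Q to Smelter2: 45 × $1 = $45
Total = 195 + 50 + 45 = $290.

290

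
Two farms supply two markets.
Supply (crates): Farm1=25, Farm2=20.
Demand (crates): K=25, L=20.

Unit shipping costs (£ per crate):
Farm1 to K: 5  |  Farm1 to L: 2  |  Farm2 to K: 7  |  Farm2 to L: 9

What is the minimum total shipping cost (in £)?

205

One minimum-cost allocation:
  Farm1->K: 5 × £5 = £25
  Farm1->L: 20 × £2 = £40
  Farm2->K: 20 × £7 = £140
Total = 25 + 40 + 140 = £205.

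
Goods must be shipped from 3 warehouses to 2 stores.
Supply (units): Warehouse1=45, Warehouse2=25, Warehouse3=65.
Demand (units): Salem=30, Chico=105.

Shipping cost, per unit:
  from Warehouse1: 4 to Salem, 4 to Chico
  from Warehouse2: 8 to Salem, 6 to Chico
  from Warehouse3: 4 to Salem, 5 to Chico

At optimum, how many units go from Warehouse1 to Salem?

0

Solving gives:
  Warehouse1→Chico: 45 × 4 = 180
  Warehouse2→Chico: 25 × 6 = 150
  Warehouse3→Salem: 30 × 4 = 120
  Warehouse3→Chico: 35 × 5 = 175
Total cost = 625.
The route Warehouse1→Salem is not used.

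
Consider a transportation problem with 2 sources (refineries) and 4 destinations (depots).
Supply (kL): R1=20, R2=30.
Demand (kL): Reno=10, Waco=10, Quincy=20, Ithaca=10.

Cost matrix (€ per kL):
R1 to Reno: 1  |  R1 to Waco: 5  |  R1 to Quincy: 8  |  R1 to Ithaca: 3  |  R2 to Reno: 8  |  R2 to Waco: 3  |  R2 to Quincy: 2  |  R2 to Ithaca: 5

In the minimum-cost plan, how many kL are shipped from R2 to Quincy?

20

Solving gives:
  R1–Reno: 10 kL
  R1–Ithaca: 10 kL
  R2–Waco: 10 kL
  R2–Quincy: 20 kL
Total cost = €110.
So R2→Quincy carries 20 kL.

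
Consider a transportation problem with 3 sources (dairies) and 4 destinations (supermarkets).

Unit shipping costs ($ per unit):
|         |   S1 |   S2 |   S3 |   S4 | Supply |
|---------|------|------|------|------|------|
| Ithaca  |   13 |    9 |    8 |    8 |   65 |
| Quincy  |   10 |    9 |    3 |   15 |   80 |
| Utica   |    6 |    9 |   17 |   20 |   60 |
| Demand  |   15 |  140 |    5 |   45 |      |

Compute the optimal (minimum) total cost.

1725

A cheapest plan:
  Ithaca to S2: 20 × $9 = $180
  Ithaca to S4: 45 × $8 = $360
  Quincy to S2: 75 × $9 = $675
  Quincy to S3: 5 × $3 = $15
  Utica to S1: 15 × $6 = $90
  Utica to S2: 45 × $9 = $405
Total = 180 + 360 + 675 + 15 + 90 + 405 = $1725.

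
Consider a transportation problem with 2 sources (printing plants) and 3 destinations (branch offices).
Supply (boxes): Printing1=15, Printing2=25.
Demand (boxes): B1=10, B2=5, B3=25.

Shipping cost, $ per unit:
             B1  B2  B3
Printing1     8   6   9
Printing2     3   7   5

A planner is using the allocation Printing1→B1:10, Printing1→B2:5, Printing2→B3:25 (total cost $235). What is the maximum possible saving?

Current plan cost = 10·8 + 5·6 + 25·5 = $235.
Optimal plan:
  Printing1–B2: 5 × $6 = $30
  Printing1–B3: 10 × $9 = $90
  Printing2–B1: 10 × $3 = $30
  Printing2–B3: 15 × $5 = $75
Optimal cost = $225.
Saving = 235 − 225 = $10.

10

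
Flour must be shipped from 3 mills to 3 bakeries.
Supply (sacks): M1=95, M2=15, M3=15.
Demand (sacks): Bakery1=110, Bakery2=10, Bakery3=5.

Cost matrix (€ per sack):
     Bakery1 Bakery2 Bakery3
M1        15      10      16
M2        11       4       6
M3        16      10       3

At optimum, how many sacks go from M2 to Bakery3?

0

Solving gives:
  M1->Bakery1: 95 × €15 = €1425
  M2->Bakery1: 5 × €11 = €55
  M2->Bakery2: 10 × €4 = €40
  M3->Bakery1: 10 × €16 = €160
  M3->Bakery3: 5 × €3 = €15
Total cost = €1695.
The route M2→Bakery3 is not used.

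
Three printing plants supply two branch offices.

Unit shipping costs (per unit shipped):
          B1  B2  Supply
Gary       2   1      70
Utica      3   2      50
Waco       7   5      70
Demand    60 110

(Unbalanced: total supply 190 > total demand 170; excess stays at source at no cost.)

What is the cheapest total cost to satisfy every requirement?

A cheapest plan:
  Gary->B1: 10 × 2 = 20
  Gary->B2: 60 × 1 = 60
  Utica->B1: 50 × 3 = 150
  Waco->B2: 50 × 5 = 250
Total = 20 + 60 + 150 + 250 = 480.

480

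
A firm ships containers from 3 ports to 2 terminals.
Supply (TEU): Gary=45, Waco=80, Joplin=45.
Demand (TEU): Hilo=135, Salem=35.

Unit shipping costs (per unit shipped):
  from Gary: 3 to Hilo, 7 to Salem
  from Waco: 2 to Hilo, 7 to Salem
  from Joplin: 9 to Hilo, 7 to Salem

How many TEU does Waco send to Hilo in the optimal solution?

80

Optimal shipments:
  Gary->Hilo: 45 × 3 = 135
  Waco->Hilo: 80 × 2 = 160
  Joplin->Hilo: 10 × 9 = 90
  Joplin->Salem: 35 × 7 = 245
Total cost = 630.
So Waco→Hilo carries 80 TEU.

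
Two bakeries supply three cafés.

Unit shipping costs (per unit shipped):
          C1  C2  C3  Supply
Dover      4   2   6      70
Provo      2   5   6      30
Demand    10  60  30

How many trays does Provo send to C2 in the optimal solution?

0

The minimum-cost plan:
  Dover->C2: 60 × 2 = 120
  Dover->C3: 10 × 6 = 60
  Provo->C1: 10 × 2 = 20
  Provo->C3: 20 × 6 = 120
Total cost = 320.
The route Provo→C2 is not used.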